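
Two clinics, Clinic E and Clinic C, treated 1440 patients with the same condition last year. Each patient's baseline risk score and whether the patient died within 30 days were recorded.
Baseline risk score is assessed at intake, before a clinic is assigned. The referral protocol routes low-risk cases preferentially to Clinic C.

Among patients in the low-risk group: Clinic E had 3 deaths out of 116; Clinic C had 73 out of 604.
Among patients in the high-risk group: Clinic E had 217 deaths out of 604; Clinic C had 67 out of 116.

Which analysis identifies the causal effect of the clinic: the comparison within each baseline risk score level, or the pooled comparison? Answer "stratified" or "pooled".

stratified

Clinic E is lower inside every baseline risk score stratum but Clinic C is lower in aggregate. Whether to stratify depends on how baseline risk score relates to the clinic.
The imbalance in baseline risk score arose from how patients were allocated, not from anything the clinic did; and baseline risk score independently affects the outcome. The pooled gap is confounded — condition on baseline risk score.
Within each level — low-risk: 2.6% vs 12.1%; high-risk: 35.9% vs 57.8% — Clinic E is lower every time.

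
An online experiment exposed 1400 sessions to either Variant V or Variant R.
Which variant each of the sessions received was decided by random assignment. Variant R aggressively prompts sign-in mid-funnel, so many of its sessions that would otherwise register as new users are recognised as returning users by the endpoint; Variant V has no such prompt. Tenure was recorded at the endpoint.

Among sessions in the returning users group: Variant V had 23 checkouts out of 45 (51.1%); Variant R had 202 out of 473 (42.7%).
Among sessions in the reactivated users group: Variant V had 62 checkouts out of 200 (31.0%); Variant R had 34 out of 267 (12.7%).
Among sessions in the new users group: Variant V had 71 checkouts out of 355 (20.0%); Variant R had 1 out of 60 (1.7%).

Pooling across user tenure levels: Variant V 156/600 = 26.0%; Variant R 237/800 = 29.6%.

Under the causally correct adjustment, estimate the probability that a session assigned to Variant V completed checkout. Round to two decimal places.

0.26

The stratified and pooled comparisons disagree (Variant V wins within each user tenure; Variant R wins overall), so the answer turns on the causal role of user tenure.
Because the variant influences user tenure, user tenure is a post-treatment mediator, not a confounder. Stratifying on it would bias the estimate; the causal effect is the crude pooled difference.
So P(outcome | do(Variant V)) is just the pooled rate for Variant V: 156/600 = 0.260.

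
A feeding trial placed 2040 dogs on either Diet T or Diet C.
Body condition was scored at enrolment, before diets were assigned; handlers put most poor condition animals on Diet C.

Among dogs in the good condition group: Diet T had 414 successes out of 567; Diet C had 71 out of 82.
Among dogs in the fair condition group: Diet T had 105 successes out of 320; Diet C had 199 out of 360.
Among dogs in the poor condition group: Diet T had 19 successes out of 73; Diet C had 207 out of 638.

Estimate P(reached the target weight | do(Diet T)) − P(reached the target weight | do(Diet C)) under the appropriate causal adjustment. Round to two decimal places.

Diet C is higher inside every starting body condition stratum but Diet T is higher in aggregate. Whether to stratify depends on how starting body condition relates to the diet.
The imbalance in starting body condition arose from how dogs were allocated, not from anything the diet did; and starting body condition independently affects the outcome. The pooled gap is confounded — condition on starting body condition.
Adjusting over the population distribution of starting body condition: 0.318·(0.730−0.866) + 0.333·(0.328−0.553) + 0.349·(0.260−0.324) = -0.140.

-0.14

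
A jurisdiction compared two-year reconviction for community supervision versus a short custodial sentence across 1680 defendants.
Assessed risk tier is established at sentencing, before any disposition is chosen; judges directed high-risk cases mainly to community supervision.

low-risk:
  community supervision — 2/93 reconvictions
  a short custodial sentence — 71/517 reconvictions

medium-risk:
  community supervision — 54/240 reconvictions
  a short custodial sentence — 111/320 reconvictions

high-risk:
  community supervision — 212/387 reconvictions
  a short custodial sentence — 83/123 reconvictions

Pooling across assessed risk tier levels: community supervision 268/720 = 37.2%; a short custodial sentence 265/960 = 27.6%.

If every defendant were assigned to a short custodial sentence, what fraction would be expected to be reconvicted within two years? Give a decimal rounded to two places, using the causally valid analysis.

0.37

Within every assessed risk tier level community supervision has the lower rate, yet pooled a short custodial sentence does — Simpson's reversal.
Here assessed risk tier is a common cause — it drives both which disposition a case falls under and the outcome. The crude comparison mixes populations; the stratum-specific rates are the causally relevant ones.
Standardising a short custodial sentence to the population assessed risk tier mix: 0.363·71/517 + 0.333·111/320 + 0.304·83/123 = 0.370.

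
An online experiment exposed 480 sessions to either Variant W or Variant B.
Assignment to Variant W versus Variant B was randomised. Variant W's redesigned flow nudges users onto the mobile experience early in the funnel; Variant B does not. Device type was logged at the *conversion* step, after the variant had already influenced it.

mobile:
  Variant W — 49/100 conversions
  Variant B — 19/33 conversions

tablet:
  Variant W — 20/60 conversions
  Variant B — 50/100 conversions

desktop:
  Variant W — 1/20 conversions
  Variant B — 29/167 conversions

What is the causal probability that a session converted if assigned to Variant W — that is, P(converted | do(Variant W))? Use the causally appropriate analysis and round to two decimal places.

0.39

Device type is recorded after the variant and is itself shifted by it — it sits on the causal path from variant to outcome. Conditioning on a mediator would strip out part of the effect we want; the pooled comparison gives the total causal effect.
So P(outcome | do(Variant W)) is just the pooled rate for Variant W: 70/180 = 0.389.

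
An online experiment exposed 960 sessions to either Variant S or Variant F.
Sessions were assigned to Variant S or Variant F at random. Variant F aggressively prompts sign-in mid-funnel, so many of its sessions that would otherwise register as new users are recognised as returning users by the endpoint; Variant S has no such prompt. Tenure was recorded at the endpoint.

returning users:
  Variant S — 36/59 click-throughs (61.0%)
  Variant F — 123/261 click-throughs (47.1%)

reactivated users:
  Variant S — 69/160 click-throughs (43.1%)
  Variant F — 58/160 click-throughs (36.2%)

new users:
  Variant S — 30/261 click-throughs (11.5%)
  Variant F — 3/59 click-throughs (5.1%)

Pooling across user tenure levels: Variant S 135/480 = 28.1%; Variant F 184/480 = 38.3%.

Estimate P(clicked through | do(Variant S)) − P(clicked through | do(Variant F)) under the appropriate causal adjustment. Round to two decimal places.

-0.10

Within every user tenure level Variant S has the higher rate, yet pooled Variant F does — Simpson's reversal.
User tenure is downstream of the variant. One should not condition on a consequence of treatment, so the overall rates are the right comparison.
The causal difference is the pooled difference: 0.281 − 0.383 = -0.102.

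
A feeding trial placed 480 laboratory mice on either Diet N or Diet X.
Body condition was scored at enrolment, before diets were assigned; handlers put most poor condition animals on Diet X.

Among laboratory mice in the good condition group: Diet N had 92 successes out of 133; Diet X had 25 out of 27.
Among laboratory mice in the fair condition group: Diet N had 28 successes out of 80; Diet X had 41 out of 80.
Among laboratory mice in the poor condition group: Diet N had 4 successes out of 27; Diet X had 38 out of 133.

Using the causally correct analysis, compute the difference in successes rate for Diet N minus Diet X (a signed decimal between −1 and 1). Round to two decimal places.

-0.18

The starting body condition-specific comparison favours Diet X throughout, but the pooled figures favour Diet N. The question is whether to condition on starting body condition.
Here starting body condition is a common cause — it drives both which diet a case falls under and the outcome. The crude comparison mixes populations; the stratum-specific rates are the causally relevant ones.
Adjusting over the population distribution of starting body condition: 0.333·(0.692−0.926) + 0.333·(0.350−0.512) + 0.333·(0.148−0.286) = -0.178.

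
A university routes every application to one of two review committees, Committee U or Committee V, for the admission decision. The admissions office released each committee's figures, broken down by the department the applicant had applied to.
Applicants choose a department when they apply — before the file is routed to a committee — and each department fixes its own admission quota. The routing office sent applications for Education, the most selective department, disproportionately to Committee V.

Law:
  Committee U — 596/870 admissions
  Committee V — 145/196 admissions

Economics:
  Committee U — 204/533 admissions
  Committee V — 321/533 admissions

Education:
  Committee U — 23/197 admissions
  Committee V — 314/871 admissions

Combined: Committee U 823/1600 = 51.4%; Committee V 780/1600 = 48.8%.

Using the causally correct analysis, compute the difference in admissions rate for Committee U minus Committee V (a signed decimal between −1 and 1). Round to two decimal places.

-0.17

Committee V is higher inside every department stratum but Committee U is higher in aggregate. Whether to stratify depends on how department relates to the review committee.
Department satisfies the back-door criterion: it is not a descendant of the review committee, and it blocks the spurious path from review committee to outcome. Adjusting for it (i.e., using the within-department rates) gives the causal effect.
Adjusting over the population distribution of department: 0.333·(0.685−0.740) + 0.333·(0.383−0.602) + 0.334·(0.117−0.361) = -0.173.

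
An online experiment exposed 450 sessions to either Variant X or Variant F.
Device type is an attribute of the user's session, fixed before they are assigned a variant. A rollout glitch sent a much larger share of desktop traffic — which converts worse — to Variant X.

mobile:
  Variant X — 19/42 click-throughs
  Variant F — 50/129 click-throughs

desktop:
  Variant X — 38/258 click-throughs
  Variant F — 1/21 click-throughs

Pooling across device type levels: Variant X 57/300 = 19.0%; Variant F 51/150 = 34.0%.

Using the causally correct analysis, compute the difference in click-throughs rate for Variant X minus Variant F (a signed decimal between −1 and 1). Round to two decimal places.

+0.09

Within every device type level Variant X has the higher rate, yet pooled Variant F does — Simpson's reversal.
Since device type is a pre-existing factor (not a product of the variant) and it affects the outcome on its own, it is a confounder. The stratified rates, not the pooled rate, identify the causal effect.
Adjusting over the population distribution of device type: 0.380·(0.452−0.388) + 0.620·(0.147−0.048) = +0.086.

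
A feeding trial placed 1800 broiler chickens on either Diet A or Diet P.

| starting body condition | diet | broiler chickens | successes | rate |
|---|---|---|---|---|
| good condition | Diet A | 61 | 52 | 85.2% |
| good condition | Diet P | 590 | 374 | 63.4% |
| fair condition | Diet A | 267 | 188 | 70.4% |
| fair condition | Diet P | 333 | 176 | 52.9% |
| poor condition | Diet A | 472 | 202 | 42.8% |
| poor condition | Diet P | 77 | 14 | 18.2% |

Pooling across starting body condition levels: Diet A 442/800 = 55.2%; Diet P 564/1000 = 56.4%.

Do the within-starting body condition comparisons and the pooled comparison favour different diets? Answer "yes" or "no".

yes

Within each starting body condition level (good condition 85.2% vs 63.4%; fair condition 70.4% vs 52.9%; poor condition 42.8% vs 18.2%), Diet A has the higher rate every time. Pooled: 55.2% vs 56.4% — Diet P has the higher rate overall. The two comparisons disagree.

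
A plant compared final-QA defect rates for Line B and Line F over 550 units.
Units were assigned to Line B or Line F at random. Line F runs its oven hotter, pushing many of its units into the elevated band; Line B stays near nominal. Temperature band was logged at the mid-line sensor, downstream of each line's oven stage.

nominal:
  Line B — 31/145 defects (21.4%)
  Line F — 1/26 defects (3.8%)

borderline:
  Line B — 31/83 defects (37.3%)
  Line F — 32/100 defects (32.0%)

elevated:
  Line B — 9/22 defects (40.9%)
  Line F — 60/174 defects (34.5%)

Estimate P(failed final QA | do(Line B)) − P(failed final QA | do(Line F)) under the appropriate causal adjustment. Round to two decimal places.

-0.03

The in-process temperature band-specific comparison favours Line F throughout, but the pooled figures favour Line B. The question is whether to condition on in-process temperature band.
In-process temperature band here is a post-treatment variable shaped by the line; conditioning on it would introduce bias rather than remove it. The overall comparison is the causal one.
The causal difference is the pooled difference: 0.284 − 0.310 = -0.026.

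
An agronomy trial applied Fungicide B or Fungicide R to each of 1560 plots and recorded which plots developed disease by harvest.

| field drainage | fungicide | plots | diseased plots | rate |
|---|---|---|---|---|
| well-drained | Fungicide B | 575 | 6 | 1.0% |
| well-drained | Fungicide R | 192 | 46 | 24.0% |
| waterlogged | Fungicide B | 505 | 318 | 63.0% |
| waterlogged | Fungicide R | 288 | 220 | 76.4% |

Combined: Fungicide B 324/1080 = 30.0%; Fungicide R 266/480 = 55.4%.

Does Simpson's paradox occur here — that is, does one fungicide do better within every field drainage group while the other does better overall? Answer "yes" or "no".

Within each field drainage level (well-drained 1.0% vs 24.0%; waterlogged 63.0% vs 76.4%), Fungicide B has the lower rate every time. Pooled: 30.0% vs 55.4% — Fungicide B has the lower rate overall. They agree.

no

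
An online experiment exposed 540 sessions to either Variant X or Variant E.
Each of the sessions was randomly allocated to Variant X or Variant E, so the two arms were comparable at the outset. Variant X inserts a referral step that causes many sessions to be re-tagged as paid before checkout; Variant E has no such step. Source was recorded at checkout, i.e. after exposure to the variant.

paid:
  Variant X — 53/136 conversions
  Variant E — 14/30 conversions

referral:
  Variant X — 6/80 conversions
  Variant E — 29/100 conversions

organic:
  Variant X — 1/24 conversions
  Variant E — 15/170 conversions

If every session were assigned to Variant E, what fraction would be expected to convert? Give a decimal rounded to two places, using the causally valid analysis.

0.19

Within every traffic source level Variant E has the higher rate, yet pooled Variant X does — Simpson's reversal.
Traffic source here is a post-treatment variable shaped by the variant; conditioning on it would introduce bias rather than remove it. The overall comparison is the causal one.
So P(outcome | do(Variant E)) is just the pooled rate for Variant E: 58/300 = 0.193.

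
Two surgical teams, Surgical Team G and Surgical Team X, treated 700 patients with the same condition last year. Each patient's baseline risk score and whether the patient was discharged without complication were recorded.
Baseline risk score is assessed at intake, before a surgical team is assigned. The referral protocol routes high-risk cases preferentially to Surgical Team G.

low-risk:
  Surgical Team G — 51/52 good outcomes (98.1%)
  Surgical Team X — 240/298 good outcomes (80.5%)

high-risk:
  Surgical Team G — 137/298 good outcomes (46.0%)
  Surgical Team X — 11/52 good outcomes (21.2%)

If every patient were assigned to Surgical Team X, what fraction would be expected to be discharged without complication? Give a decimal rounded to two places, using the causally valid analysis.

0.51

The stratified and pooled comparisons disagree (Surgical Team G wins within each baseline risk score; Surgical Team X wins overall), so the answer turns on the causal role of baseline risk score.
Baseline risk score differs across surgical teams for reasons unrelated to any effect of the surgical team itself, and it separately predicts the outcome — a classic confounder. We must compare within baseline risk score levels.
Standardising Surgical Team X to the population baseline risk score mix: 0.500·240/298 + 0.500·11/52 = 0.508.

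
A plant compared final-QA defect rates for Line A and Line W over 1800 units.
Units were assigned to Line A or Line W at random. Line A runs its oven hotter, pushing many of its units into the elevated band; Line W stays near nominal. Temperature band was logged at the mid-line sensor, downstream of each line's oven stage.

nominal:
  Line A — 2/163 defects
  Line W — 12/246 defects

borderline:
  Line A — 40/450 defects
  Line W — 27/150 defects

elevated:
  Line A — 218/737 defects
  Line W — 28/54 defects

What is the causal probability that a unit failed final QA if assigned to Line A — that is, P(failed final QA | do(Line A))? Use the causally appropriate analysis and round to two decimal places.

In-process temperature band is downstream of the line. One should not condition on a consequence of treatment, so the overall rates are the right comparison.
So P(outcome | do(Line A)) is just the pooled rate for Line A: 260/1350 = 0.193.

0.19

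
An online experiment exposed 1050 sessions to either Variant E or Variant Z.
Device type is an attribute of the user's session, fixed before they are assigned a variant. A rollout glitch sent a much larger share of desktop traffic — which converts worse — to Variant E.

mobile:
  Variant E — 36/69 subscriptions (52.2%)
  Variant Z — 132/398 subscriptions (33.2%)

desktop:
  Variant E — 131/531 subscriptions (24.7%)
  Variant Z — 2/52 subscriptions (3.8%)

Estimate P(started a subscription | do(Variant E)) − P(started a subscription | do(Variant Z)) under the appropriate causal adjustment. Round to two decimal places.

+0.20

Since device type is a pre-existing factor (not a product of the variant) and it affects the outcome on its own, it is a confounder. The stratified rates, not the pooled rate, identify the causal effect.
Adjusting over the population distribution of device type: 0.445·(0.522−0.332) + 0.555·(0.247−0.038) = +0.200.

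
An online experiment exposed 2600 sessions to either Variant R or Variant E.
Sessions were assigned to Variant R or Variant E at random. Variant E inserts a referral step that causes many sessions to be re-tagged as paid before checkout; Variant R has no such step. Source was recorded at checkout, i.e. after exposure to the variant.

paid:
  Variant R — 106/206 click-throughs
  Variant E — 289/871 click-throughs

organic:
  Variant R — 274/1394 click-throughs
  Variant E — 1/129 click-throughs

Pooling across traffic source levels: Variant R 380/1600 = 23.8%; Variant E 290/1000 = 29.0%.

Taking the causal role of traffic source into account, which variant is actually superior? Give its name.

Variant E

Traffic source here is a post-treatment variable shaped by the variant; conditioning on it would introduce bias rather than remove it. The overall comparison is the causal one.
Pooled: Variant R 23.8% vs Variant E 29.0%; Variant E is higher overall.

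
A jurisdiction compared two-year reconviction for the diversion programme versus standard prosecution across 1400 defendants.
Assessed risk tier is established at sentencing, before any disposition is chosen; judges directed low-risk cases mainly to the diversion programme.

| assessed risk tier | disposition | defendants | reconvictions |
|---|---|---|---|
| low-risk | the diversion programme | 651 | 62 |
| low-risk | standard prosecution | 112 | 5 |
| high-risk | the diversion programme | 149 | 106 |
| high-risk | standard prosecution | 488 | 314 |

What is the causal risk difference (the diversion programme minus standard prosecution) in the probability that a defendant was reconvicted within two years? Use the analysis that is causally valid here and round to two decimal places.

+0.06

Assessed risk tier satisfies the back-door criterion: it is not a descendant of the disposition, and it blocks the spurious path from disposition to outcome. Adjusting for it (i.e., using the within-assessed risk tier rates) gives the causal effect.
Adjusting over the population distribution of assessed risk tier: 0.545·(0.095−0.045) + 0.455·(0.711−0.643) = +0.058.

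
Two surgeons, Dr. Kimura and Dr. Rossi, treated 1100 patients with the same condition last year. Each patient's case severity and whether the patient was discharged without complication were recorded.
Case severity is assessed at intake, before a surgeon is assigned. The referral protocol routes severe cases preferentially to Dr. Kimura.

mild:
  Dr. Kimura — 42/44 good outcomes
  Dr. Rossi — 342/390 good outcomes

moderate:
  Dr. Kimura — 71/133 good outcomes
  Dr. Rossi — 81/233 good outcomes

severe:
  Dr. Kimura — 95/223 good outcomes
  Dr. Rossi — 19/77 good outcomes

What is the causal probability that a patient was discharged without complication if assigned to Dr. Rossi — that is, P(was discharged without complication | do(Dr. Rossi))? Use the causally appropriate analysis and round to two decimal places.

The case severity-specific comparison favours Dr. Kimura throughout, but the pooled figures favour Dr. Rossi. The question is whether to condition on case severity.
Case severity satisfies the back-door criterion: it is not a descendant of the surgeon, and it blocks the spurious path from surgeon to outcome. Adjusting for it (i.e., using the within-case severity rates) gives the causal effect.
Standardising Dr. Rossi to the population case severity mix: 0.395·342/390 + 0.333·81/233 + 0.273·19/77 = 0.529.

0.53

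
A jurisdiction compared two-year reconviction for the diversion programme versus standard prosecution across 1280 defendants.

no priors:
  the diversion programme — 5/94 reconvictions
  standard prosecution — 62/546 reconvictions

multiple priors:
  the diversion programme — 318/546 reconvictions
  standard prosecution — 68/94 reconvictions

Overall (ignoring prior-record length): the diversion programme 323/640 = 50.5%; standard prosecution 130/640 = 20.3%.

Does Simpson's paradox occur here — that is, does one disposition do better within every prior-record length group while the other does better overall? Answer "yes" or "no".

yes

Within each prior-record length level (no priors 5.3% vs 11.4%; multiple priors 58.2% vs 72.3%), the diversion programme has the lower rate every time. Pooled: 50.5% vs 20.3% — standard prosecution has the lower rate overall. The two comparisons disagree.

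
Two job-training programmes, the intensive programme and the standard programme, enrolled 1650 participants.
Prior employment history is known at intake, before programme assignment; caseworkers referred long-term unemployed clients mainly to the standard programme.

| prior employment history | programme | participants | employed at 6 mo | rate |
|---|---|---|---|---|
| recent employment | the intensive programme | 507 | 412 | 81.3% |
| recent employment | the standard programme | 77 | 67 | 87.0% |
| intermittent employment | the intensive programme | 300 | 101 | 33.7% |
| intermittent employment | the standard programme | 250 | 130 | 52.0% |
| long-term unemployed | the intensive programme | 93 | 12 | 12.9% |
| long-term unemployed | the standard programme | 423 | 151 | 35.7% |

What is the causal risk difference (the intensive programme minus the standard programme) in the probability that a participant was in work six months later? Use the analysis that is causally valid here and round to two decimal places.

Prior employment history is set before the programme has any effect — it is not caused by the programme — and it independently drives the outcome. That makes it a confounder, so the causal comparison is within prior employment history levels.
Adjusting over the population distribution of prior employment history: 0.354·(0.813−0.870) + 0.333·(0.337−0.520) + 0.313·(0.129−0.357) = -0.153.

-0.15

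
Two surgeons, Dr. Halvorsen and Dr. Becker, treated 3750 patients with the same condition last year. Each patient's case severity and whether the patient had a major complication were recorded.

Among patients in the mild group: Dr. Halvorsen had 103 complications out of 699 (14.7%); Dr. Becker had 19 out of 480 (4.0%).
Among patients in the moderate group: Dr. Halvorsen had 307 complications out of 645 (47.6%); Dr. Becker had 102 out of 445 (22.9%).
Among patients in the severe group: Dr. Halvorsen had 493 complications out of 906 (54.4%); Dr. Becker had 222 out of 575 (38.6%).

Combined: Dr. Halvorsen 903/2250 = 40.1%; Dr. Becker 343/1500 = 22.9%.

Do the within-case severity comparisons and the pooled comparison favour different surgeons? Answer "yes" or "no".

no

Within each case severity level (mild 14.7% vs 4.0%; moderate 47.6% vs 22.9%; severe 54.4% vs 38.6%), Dr. Becker has the lower rate every time. Pooled: 40.1% vs 22.9% — Dr. Becker has the lower rate overall. They agree.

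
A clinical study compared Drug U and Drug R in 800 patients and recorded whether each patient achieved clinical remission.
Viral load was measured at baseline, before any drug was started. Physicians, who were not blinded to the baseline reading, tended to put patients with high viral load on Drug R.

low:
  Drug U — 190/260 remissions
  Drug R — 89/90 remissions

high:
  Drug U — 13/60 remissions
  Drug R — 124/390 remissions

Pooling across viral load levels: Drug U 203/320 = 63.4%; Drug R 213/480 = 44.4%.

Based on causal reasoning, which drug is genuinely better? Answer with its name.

Drug R

The viral load-specific comparison favours Drug R throughout, but the pooled figures favour Drug U. The question is whether to condition on viral load.
Nothing the drug does changes viral load; the imbalance is an allocation artefact. With viral load also predicting the outcome, the pooled figure is confounded, and the within-stratum comparison is the causal one.
Within each level — low: 73.1% vs 98.9%; high: 21.7% vs 31.8% — Drug R is higher every time.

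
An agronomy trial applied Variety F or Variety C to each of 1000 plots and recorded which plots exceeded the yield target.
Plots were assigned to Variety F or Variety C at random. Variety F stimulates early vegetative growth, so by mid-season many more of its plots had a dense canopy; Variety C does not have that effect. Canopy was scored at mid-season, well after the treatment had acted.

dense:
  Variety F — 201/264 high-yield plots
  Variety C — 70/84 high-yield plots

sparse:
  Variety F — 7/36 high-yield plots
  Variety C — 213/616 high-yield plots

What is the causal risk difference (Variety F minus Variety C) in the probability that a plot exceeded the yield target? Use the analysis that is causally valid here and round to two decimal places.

Variety C is higher inside every mid-season canopy stratum but Variety F is higher in aggregate. Whether to stratify depends on how mid-season canopy relates to the variety.
Mid-season canopy here is a post-treatment variable shaped by the variety; conditioning on it would introduce bias rather than remove it. The overall comparison is the causal one.
The causal difference is the pooled difference: 0.693 − 0.404 = +0.289.

+0.29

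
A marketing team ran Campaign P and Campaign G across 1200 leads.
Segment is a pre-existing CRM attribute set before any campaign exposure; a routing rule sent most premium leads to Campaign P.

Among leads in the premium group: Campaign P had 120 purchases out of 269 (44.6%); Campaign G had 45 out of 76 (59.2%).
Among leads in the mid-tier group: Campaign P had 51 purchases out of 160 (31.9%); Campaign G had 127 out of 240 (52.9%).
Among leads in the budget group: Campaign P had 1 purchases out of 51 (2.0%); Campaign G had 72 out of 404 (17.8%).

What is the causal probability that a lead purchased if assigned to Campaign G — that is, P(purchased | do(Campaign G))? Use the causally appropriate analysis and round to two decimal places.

0.41

The customer segment-specific comparison favours Campaign G throughout, but the pooled figures favour Campaign P. The question is whether to condition on customer segment.
Nothing the campaign does changes customer segment; the imbalance is an allocation artefact. With customer segment also predicting the outcome, the pooled figure is confounded, and the within-stratum comparison is the causal one.
Standardising Campaign G to the population customer segment mix: 0.287·45/76 + 0.333·127/240 + 0.379·72/404 = 0.414.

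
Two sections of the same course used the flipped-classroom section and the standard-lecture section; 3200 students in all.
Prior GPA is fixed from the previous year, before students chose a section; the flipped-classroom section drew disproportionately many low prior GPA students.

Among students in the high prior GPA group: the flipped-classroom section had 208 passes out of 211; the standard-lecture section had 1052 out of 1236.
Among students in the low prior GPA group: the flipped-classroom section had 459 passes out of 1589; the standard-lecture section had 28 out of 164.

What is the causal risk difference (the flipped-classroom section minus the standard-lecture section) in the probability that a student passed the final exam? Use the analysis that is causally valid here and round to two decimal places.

+0.13

Here prior GPA band is a common cause — it drives both which teaching method a case falls under and the outcome. The crude comparison mixes populations; the stratum-specific rates are the causally relevant ones.
Adjusting over the population distribution of prior GPA band: 0.452·(0.986−0.851) + 0.548·(0.289−0.171) = +0.126.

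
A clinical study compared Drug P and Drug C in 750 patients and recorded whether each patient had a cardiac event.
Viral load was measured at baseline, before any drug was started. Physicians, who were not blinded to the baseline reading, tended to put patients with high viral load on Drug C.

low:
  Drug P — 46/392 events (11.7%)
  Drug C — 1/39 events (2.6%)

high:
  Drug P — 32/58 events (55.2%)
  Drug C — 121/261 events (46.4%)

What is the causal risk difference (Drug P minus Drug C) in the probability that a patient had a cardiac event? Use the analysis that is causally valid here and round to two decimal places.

+0.09

Drug C is lower inside every viral load stratum but Drug P is lower in aggregate. Whether to stratify depends on how viral load relates to the drug.
Viral load differs across drugs for reasons unrelated to any effect of the drug itself, and it separately predicts the outcome — a classic confounder. We must compare within viral load levels.
Adjusting over the population distribution of viral load: 0.575·(0.117−0.026) + 0.425·(0.552−0.464) = +0.090.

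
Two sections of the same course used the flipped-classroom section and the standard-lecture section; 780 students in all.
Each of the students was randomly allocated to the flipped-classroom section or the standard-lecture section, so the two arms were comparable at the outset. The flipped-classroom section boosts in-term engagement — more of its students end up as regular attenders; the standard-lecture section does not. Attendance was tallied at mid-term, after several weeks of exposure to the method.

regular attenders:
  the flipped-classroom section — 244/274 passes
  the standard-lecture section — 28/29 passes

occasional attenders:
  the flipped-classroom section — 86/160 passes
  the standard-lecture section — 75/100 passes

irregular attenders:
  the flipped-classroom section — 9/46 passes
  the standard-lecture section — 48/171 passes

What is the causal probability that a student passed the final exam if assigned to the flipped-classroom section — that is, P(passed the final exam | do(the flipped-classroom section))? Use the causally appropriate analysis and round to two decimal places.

0.71

The distribution of mid-term attendance is itself part of what the teaching method does — it is an intermediate outcome. Holding it fixed would remove that part of the effect; the total effect is the pooled difference.
So P(outcome | do(the flipped-classroom section)) is just the pooled rate for the flipped-classroom section: 339/480 = 0.706.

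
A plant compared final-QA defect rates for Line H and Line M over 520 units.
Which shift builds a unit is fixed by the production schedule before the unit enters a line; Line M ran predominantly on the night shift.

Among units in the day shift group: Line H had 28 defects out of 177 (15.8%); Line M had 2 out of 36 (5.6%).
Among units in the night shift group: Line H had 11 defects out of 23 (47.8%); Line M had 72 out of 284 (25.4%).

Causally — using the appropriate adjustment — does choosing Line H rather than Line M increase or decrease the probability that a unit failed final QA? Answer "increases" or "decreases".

increases

Nothing the line does changes shift; the imbalance is an allocation artefact. With shift also predicting the outcome, the pooled figure is confounded, and the within-stratum comparison is the causal one.
Within each level — day shift: 15.8% vs 5.6%; night shift: 47.8% vs 25.4% — Line M is lower every time.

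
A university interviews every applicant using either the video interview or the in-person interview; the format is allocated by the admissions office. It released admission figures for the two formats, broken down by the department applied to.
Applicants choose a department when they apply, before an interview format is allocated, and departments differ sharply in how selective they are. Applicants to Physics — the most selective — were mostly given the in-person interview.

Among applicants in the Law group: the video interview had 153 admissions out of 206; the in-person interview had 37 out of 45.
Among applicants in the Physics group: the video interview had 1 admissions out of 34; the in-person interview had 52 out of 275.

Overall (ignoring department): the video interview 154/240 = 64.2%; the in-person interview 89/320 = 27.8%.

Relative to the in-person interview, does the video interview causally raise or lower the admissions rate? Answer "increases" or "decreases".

Nothing the interview format does changes department; the imbalance is an allocation artefact. With department also predicting the outcome, the pooled figure is confounded, and the within-stratum comparison is the causal one.
Within each level — Law: 74.3% vs 82.2%; Physics: 2.9% vs 18.9% — the in-person interview is higher every time.

decreases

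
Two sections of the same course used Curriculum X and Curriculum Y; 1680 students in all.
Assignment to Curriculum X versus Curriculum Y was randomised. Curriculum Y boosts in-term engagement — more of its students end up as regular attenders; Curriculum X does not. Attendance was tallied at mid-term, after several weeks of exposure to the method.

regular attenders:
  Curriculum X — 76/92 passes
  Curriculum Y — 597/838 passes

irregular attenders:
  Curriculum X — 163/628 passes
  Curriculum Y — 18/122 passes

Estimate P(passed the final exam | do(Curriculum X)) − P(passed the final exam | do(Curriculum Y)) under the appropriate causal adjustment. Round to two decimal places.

-0.31

Within every mid-term attendance level Curriculum X has the higher rate, yet pooled Curriculum Y does — Simpson's reversal.
Mid-term attendance lies on the pathway teaching method → mid-term attendance → outcome, so adjusting for it blocks the indirect effect. For the total causal effect of teaching method, use the unadjusted pooled rates.
The causal difference is the pooled difference: 0.332 − 0.641 = -0.309.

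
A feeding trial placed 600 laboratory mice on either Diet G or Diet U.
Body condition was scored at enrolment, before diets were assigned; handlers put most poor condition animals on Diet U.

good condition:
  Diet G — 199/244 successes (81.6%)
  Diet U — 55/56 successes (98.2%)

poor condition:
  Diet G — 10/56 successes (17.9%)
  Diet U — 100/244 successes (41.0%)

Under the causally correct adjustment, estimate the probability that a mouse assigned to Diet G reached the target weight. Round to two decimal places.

0.50

Within every starting body condition level Diet U has the higher rate, yet pooled Diet G does — Simpson's reversal.
Here starting body condition is a common cause — it drives both which diet a case falls under and the outcome. The crude comparison mixes populations; the stratum-specific rates are the causally relevant ones.
Standardising Diet G to the population starting body condition mix: 0.500·199/244 + 0.500·10/56 = 0.497.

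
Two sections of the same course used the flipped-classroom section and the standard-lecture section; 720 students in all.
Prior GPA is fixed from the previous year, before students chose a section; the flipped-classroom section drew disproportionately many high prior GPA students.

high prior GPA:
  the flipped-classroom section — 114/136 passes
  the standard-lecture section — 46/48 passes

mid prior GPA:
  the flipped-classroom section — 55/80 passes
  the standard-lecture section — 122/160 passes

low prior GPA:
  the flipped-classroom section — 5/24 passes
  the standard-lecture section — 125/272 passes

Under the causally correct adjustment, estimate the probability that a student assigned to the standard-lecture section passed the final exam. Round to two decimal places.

The prior GPA band-specific comparison favours the standard-lecture section throughout, but the pooled figures favour the flipped-classroom section. The question is whether to condition on prior GPA band.
Here prior GPA band is a common cause — it drives both which teaching method a case falls under and the outcome. The crude comparison mixes populations; the stratum-specific rates are the causally relevant ones.
Standardising the standard-lecture section to the population prior GPA band mix: 0.256·46/48 + 0.333·122/160 + 0.411·125/272 = 0.688.

0.69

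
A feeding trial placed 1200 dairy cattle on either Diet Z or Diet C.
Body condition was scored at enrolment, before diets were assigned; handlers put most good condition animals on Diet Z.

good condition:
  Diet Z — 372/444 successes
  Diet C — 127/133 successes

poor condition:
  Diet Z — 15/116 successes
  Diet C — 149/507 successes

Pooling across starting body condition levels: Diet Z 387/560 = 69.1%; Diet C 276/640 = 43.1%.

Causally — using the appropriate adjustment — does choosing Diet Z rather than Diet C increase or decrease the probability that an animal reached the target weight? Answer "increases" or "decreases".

The stratified and pooled comparisons disagree (Diet C wins within each starting body condition; Diet Z wins overall), so the answer turns on the causal role of starting body condition.
Starting body condition is set before the diet has any effect — it is not caused by the diet — and it independently drives the outcome. That makes it a confounder, so the causal comparison is within starting body condition levels.
Within each level — good condition: 83.8% vs 95.5%; poor condition: 12.9% vs 29.4% — Diet C is higher every time.

decreases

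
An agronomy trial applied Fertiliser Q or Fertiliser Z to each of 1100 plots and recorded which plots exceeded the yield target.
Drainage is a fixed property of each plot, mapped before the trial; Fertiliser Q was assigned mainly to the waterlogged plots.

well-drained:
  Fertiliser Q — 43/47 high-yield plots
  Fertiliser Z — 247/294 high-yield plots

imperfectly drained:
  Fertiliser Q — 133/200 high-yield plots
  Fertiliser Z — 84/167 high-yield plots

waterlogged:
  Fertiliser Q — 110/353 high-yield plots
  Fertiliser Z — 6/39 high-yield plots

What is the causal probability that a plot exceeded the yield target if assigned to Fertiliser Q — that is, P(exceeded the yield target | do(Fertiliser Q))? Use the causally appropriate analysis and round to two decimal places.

Field drainage satisfies the back-door criterion: it is not a descendant of the fertiliser, and it blocks the spurious path from fertiliser to outcome. Adjusting for it (i.e., using the within-field drainage rates) gives the causal effect.
Standardising Fertiliser Q to the population field drainage mix: 0.310·43/47 + 0.334·133/200 + 0.356·110/353 = 0.617.

0.62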